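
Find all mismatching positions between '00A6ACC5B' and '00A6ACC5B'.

Differing positions: none. Hamming distance = 0.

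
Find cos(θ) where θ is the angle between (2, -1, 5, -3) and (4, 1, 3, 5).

With u = (2, -1, 5, -3), v = (4, 1, 3, 5):
u·v = 2·4 + (-1)·1 + 5·3 + (-3)·5 = 8 + (-1) + 15 + (-15) = 7.
|u| = √(2² + (-1)² + 5² + (-3)²) = √39, |v| = √(4² + 1² + 3² + 5²) = √51, so |u||v| = √(39·51) = √1989.
cos θ = (u·v)/(|u||v|) = 7/√1989 ≈ 0.157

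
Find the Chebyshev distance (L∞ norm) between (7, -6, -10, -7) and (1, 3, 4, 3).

max(|x_i - y_i|) = max(|7 - 1|, |-6 - 3|, |-10 - 4|, |-7 - 3|) = max(6, 9, 14, 10) = 14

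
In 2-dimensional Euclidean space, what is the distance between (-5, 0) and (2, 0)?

√(Σ(x_i - y_i)²) = √((-5 - 2)² + (0 - 0)²)
= √((-7)² + 0²) = √(49 + 0) = √49 = 7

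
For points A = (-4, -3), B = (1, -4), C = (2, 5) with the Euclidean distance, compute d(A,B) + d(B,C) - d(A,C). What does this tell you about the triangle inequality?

d(A,B) = √(5² + 1²) = √26 ≈ 5.099, d(B,C) = √(1² + 9²) = √82 ≈ 9.0554, d(A,C) = √(6² + 8²) = √100 = 10.
d(A,B) + d(B,C) - d(A,C) = 5.099 + 9.0554 - 10 = 14.1544 - 10 = 4.1544 (to 4 decimal places). This is ≥ 0, so the triangle inequality holds for these points.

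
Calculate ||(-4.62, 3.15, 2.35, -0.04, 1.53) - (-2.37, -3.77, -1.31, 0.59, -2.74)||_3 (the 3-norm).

(Σ|x_i - y_i|^3)^(1/3) = (|-4.62 - (-2.37)|^3 + |3.15 - (-3.77)|^3 + |2.35 - (-1.31)|^3 + |-0.04 - 0.59|^3 + |1.53 - (-2.74)|^3)^(1/3)
= (2.25^3 + 6.92^3 + 3.66^3 + 0.63^3 + 4.27^3)^(1/3) ≈ (11.3906 + 331.3739 + 49.0279 + 0.25 + 77.8545)^(1/3) = (469.8969)^(1/3) ≈ 7.7744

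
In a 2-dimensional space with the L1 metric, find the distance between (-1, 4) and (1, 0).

Σ|x_i - y_i| = |-1 - 1| + |4 - 0| = 2 + 4 = 6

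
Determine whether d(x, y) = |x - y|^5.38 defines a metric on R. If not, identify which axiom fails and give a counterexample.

No. d(x,y) = |x-y|^5.38 fails the triangle inequality since p = 5.38 > 1. Counterexample: x = 2, y = 5, z = 17. d(x,z) = |2 - 17|^5.38 = 15^5.38 ≈ 2125058.9092, but d(x,y) + d(y,z) = 3^5.38 + 12^5.38 ≈ 368.9031 + 639727.6231 = 640096.5262. Since 2125058.9092 > 640096.5262, the triangle inequality is violated.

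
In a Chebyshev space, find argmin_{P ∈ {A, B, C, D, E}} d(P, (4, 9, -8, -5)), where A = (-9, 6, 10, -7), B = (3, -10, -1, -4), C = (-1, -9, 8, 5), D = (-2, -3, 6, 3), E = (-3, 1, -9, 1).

Distances: d(A) = 18, d(B) = 19, d(C) = 18, d(D) = 14, d(E) = 8. Nearest: E = (-3, 1, -9, 1) with distance 8.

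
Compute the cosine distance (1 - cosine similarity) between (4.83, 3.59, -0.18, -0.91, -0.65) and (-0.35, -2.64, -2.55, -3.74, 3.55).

With u = (4.83, 3.59, -0.18, -0.91, -0.65), v = (-0.35, -2.64, -2.55, -3.74, 3.55):
u·v = 4.83·(-0.35) + 3.59·(-2.64) + (-0.18)·(-2.55) + (-0.91)·(-3.74) + (-0.65)·3.55 = (-1.6905) + (-9.4776) + 0.459 + 3.4034 + (-2.3075) = -9.6132.
|u| = √(4.83² + 3.59² + (-0.18)² + (-0.91)² + (-0.65)²) = √(23.3289 + 12.8881 + 0.0324 + 0.8281 + 0.4225) = √37.5, |v| = √((-0.35)² + (-2.64)² + (-2.55)² + (-3.74)² + 3.55²) = √(0.1225 + 6.9696 + 6.5025 + 13.9876 + 12.6025) = √40.1847.
cos θ = (u·v)/(|u||v|) = -9.6132/(√37.5·√40.1847) ≈ -0.2476
Cosine distance = 1 - cos θ ≈ 1 - (-0.2476) = 1.2476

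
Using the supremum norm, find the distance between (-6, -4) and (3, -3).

max(|x_i - y_i|) = max(|-6 - 3|, |-4 - (-3)|) = max(9, 1) = 9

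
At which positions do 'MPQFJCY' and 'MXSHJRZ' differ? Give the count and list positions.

Differing positions: 2, 3, 4, 6, 7. Hamming distance = 5.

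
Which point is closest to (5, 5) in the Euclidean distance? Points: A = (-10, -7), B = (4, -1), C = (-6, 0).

Distances: d(A) ≈ 19.2094, d(B) ≈ 6.0828, d(C) ≈ 12.083. Nearest: B = (4, -1) with distance 6.0828.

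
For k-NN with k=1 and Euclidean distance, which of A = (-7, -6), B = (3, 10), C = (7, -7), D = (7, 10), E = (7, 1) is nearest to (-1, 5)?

Distances: d(A) ≈ 12.53, d(B) ≈ 6.4031, d(C) ≈ 14.4222, d(D) ≈ 9.434, d(E) ≈ 8.9443. Nearest: B = (3, 10) with distance 6.4031.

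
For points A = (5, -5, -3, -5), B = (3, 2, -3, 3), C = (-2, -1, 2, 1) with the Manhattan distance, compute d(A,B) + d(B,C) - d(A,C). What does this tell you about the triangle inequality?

d(A,B) = 2 + 7 + 0 + 8 = 17, d(B,C) = 5 + 3 + 5 + 2 = 15, d(A,C) = 7 + 4 + 5 + 6 = 22.
d(A,B) + d(B,C) - d(A,C) = 17 + 15 - 22 = 32 - 22 = 10. This is ≥ 0, so the triangle inequality holds for these points.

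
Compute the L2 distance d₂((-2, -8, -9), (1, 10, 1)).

√(Σ(x_i - y_i)²) = √((-2 - 1)² + (-8 - 10)² + (-9 - 1)²)
= √((-3)² + (-18)² + (-10)²) = √(9 + 324 + 100) = √433 ≈ 20.8087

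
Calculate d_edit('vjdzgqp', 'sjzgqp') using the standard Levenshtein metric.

Let D[i][j] be the edit distance between the first i characters of 'vjdzgqp' and the first j characters of 'sjzgqp', with D[i][0] = i, D[0][j] = j, and D[i][j] = D[i-1][j-1] if the characters match, else 1 + min(D[i-1][j], D[i][j-1], D[i-1][j-1]). Filling the table (rows: prefixes of 'vjdzgqp', columns: prefixes of 'sjzgqp'):
     ε  s  j  z  g  q  p
  ε  0  1  2  3  4  5  6
  v  1  1  2  3  4  5  6
  j  2  2  1  2  3  4  5
  d  3  3  2  2  3  4  5
  z  4  4  3  2  3  4  5
  g  5  5  4  3  2  3  4
  q  6  6  5  4  3  2  3
  p  7  7  6  5  4  3  2
The bottom-right entry gives D[7][6] = 2, so no sequence of fewer than 2 edits works. Backtracking through the table gives one optimal edit sequence (2 edits):
  vjdzgqp → sjdzgqp (sub v→s @1)
  sjdzgqp → sjzgqp (del d @3)
Edit distance = 2.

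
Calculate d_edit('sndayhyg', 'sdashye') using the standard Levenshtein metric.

Let D[i][j] be the edit distance between the first i characters of 'sndayhyg' and the first j characters of 'sdashye', with D[i][0] = i, D[0][j] = j, and D[i][j] = D[i-1][j-1] if the characters match, else 1 + min(D[i-1][j], D[i][j-1], D[i-1][j-1]). Filling the table (rows: prefixes of 'sndayhyg', columns: prefixes of 'sdashye'):
     ε  s  d  a  s  h  y  e
  ε  0  1  2  3  4  5  6  7
  s  1  0  1  2  3  4  5  6
  n  2  1  1  2  3  4  5  6
  d  3  2  1  2  3  4  5  6
  a  4  3  2  1  2  3  4  5
  y  5  4  3  2  2  3  3  4
  h  6  5  4  3  3  2  3  4
  y  7  6  5  4  4  3  2  3
  g  8  7  6  5  5  4  3  3
The bottom-right entry gives D[8][7] = 3, so no sequence of fewer than 3 edits works. Backtracking through the table gives one optimal edit sequence (3 edits):
  sndayhyg → sdayhyg (del n @2)
  sdayhyg → sdashyg (sub y→s @4)
  sdashyg → sdashye (sub g→e @7)
Edit distance = 3.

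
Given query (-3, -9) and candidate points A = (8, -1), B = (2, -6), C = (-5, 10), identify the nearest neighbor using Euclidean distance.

Distances: d(A) ≈ 13.6015, d(B) ≈ 5.831, d(C) ≈ 19.105. Nearest: B = (2, -6) with distance 5.831.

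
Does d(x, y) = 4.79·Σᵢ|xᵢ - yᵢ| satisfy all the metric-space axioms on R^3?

Yes. The L1 (Manhattan) norm induces a metric on R^3, and multiplying a metric by a positive constant 4.79 > 0 preserves all four axioms: non-negativity (4.79·||x-y|| ≥ 0), identity (4.79·||x-y|| = 0 ⟺ ||x-y|| = 0 ⟺ x = y), symmetry (||x-y|| = ||y-x||), and the triangle inequality (4.79·||x-z|| ≤ 4.79·||x-y|| + 4.79·||y-z||). So d is a metric.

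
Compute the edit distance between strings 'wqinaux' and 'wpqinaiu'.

Let D[i][j] be the edit distance between the first i characters of 'wqinaux' and the first j characters of 'wpqinaiu', with D[i][0] = i, D[0][j] = j, and D[i][j] = D[i-1][j-1] if the characters match, else 1 + min(D[i-1][j], D[i][j-1], D[i-1][j-1]). Filling the table (rows: prefixes of 'wqinaux', columns: prefixes of 'wpqinaiu'):
     ε  w  p  q  i  n  a  i  u
  ε  0  1  2  3  4  5  6  7  8
  w  1  0  1  2  3  4  5  6  7
  q  2  1  1  1  2  3  4  5  6
  i  3  2  2  2  1  2  3  4  5
  n  4  3  3  3  2  1  2  3  4
  a  5  4  4  4  3  2  1  2  3
  u  6  5  5  5  4  3  2  2  2
  x  7  6  6  6  5  4  3  3  3
The bottom-right entry gives D[7][8] = 3, so no sequence of fewer than 3 edits works. Backtracking through the table gives one optimal edit sequence (3 edits):
  wqinaux → wpqinaux (ins p @2)
  wpqinaux → wpqinaix (sub u→i @7)
  wpqinaix → wpqinaiu (sub x→u @8)
Edit distance = 3.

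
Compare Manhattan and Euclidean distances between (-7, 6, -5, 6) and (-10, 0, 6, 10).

L1 = |-7 - (-10)| + |6 - 0| + |-5 - 6| + |6 - 10| = 3 + 6 + 11 + 4 = 24
L2 = √(3² + 6² + 11² + 4²) = √182 ≈ 13.4907
L1 ≥ L2 always (equality iff movement is along one axis); L1 > L2 here.
Ratio L1/L2 = 24/√182 ≈ 1.779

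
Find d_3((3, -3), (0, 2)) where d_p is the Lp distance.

(Σ|x_i - y_i|^3)^(1/3) = (|3 - 0|^3 + |-3 - 2|^3)^(1/3)
= (3^3 + 5^3)^(1/3) = (27 + 125)^(1/3) = (152)^(1/3) ≈ 5.3368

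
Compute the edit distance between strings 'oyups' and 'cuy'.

Let D[i][j] be the edit distance between the first i characters of 'oyups' and the first j characters of 'cuy', with D[i][0] = i, D[0][j] = j, and D[i][j] = D[i-1][j-1] if the characters match, else 1 + min(D[i-1][j], D[i][j-1], D[i-1][j-1]). Filling the table (rows: prefixes of 'oyups', columns: prefixes of 'cuy'):
     ε  c  u  y
  ε  0  1  2  3
  o  1  1  2  3
  y  2  2  2  2
  u  3  3  2  3
  p  4  4  3  3
  s  5  5  4  4
The bottom-right entry gives D[5][3] = 4, so no sequence of fewer than 4 edits works. Backtracking through the table gives one optimal edit sequence (4 edits):
  oyups → yups (del o @1)
  yups → cups (sub y→c @1)
  cups → cus (del p @3)
  cus → cuy (sub s→y @3)
Edit distance = 4.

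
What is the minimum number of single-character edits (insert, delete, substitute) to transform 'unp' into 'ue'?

Let D[i][j] be the edit distance between the first i characters of 'unp' and the first j characters of 'ue', with D[i][0] = i, D[0][j] = j, and D[i][j] = D[i-1][j-1] if the characters match, else 1 + min(D[i-1][j], D[i][j-1], D[i-1][j-1]). Filling the table (rows: prefixes of 'unp', columns: prefixes of 'ue'):
     ε  u  e
  ε  0  1  2
  u  1  0  1
  n  2  1  1
  p  3  2  2
The bottom-right entry gives D[3][2] = 2, so no sequence of fewer than 2 edits works. Backtracking through the table gives one optimal edit sequence (2 edits):
  unp → up (del n @2)
  up → ue (sub p→e @2)
Edit distance = 2.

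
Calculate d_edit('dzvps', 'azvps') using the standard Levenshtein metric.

Let D[i][j] be the edit distance between the first i characters of 'dzvps' and the first j characters of 'azvps', with D[i][0] = i, D[0][j] = j, and D[i][j] = D[i-1][j-1] if the characters match, else 1 + min(D[i-1][j], D[i][j-1], D[i-1][j-1]). Filling the table (rows: prefixes of 'dzvps', columns: prefixes of 'azvps'):
     ε  a  z  v  p  s
  ε  0  1  2  3  4  5
  d  1  1  2  3  4  5
  z  2  2  1  2  3  4
  v  3  3  2  1  2  3
  p  4  4  3  2  1  2
  s  5  5  4  3  2  1
The bottom-right entry gives D[5][5] = 1, so no sequence of fewer than 1 edit works. Backtracking through the table gives one optimal edit sequence (1 edit):
  dzvps → azvps (sub d→a @1)
Edit distance = 1.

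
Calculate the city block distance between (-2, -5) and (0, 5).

Σ|x_i - y_i| = |-2 - 0| + |-5 - 5| = 2 + 10 = 12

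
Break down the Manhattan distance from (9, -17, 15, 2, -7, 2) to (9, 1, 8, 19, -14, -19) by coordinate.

Σ|x_i - y_i| = |9 - 9| + |-17 - 1| + |15 - 8| + |2 - 19| + |-7 - (-14)| + |2 - (-19)| = 0 + 18 + 7 + 17 + 7 + 21 = 70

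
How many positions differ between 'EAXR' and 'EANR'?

Differing positions: 3. Hamming distance = 1.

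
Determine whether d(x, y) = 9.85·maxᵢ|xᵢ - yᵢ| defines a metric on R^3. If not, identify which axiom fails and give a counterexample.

Yes. The L∞ (Chebyshev) norm induces a metric on R^3, and multiplying a metric by a positive constant 9.85 > 0 preserves all four axioms: non-negativity (9.85·||x-y|| ≥ 0), identity (9.85·||x-y|| = 0 ⟺ ||x-y|| = 0 ⟺ x = y), symmetry (||x-y|| = ||y-x||), and the triangle inequality (9.85·||x-z|| ≤ 9.85·||x-y|| + 9.85·||y-z||). So d is a metric.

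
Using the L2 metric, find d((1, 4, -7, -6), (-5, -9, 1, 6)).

√(Σ(x_i - y_i)²) = √((1 - (-5))² + (4 - (-9))² + (-7 - 1)² + (-6 - 6)²)
= √(6² + 13² + (-8)² + (-12)²) = √(36 + 169 + 64 + 144) = √413 ≈ 20.3224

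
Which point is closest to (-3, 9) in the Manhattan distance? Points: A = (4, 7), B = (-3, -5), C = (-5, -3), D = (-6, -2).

Distances: d(A) = 9, d(B) = 14, d(C) = 14, d(D) = 14. Nearest: A = (4, 7) with distance 9.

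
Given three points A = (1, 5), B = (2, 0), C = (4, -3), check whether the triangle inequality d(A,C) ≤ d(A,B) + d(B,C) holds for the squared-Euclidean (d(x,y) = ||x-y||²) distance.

d(A,B) = 1² + 5² = 26, d(B,C) = 2² + 3² = 13, d(A,C) = 3² + 8² = 73.
d(A,C) = 73 > 26 + 13 = 39. Triangle inequality is VIOLATED. (Squared-Euclidean is not a metric — this is a counterexample.)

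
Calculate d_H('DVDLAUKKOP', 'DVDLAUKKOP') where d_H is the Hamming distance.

Differing positions: none. Hamming distance = 0.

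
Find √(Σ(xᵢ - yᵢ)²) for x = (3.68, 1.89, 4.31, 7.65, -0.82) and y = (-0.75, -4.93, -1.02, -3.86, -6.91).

√(Σ(x_i - y_i)²) = √((3.68 - (-0.75))² + (1.89 - (-4.93))² + (4.31 - (-1.02))² + (7.65 - (-3.86))² + (-0.82 - (-6.91))²)
= √(4.43² + 6.82² + 5.33² + 11.51² + 6.09²) = √(19.6249 + 46.5124 + 28.4089 + 132.4801 + 37.0881) = √264.1144 ≈ 16.2516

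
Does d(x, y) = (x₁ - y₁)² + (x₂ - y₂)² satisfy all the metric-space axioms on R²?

No. The squared Euclidean distance fails the triangle inequality. Counterexample: x = (0, 0), y = (2, 1), z = (4, 2). d(x,z) = 4² + 2² = 20, but d(x,y) + d(y,z) = (2² + 1²) + (2² + 1²) = 5 + 5 = 10. Since 20 > 10, the triangle inequality is violated. (Note: √d, the ordinary Euclidean distance, IS a metric.)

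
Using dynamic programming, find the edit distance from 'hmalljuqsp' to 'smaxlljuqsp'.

Let D[i][j] be the edit distance between the first i characters of 'hmalljuqsp' and the first j characters of 'smaxlljuqsp', with D[i][0] = i, D[0][j] = j, and D[i][j] = D[i-1][j-1] if the characters match, else 1 + min(D[i-1][j], D[i][j-1], D[i-1][j-1]). Filling the table (rows: prefixes of 'hmalljuqsp', columns: prefixes of 'smaxlljuqsp'):
     ε  s  m  a  x  l  l  j  u  q  s  p
  ε  0  1  2  3  4  5  6  7  8  9 10 11
  h  1  1  2  3  4  5  6  7  8  9 10 11
  m  2  2  1  2  3  4  5  6  7  8  9 10
  a  3  3  2  1  2  3  4  5  6  7  8  9
  l  4  4  3  2  2  2  3  4  5  6  7  8
  l  5  5  4  3  3  2  2  3  4  5  6  7
  j  6  6  5  4  4  3  3  2  3  4  5  6
  u  7  7  6  5  5  4  4  3  2  3  4  5
  q  8  8  7  6  6  5  5  4  3  2  3  4
  s  9  8  8  7  7  6  6  5  4  3  2  3
  p 10  9  9  8  8  7  7  6  5  4  3  2
The bottom-right entry gives D[10][11] = 2, so no sequence of fewer than 2 edits works. Backtracking through the table gives one optimal edit sequence (2 edits):
  hmalljuqsp → smalljuqsp (sub h→s @1)
  smalljuqsp → smaxlljuqsp (ins x @4)
Edit distance = 2.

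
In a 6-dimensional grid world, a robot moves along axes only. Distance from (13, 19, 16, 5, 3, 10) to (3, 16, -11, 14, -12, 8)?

Σ|x_i - y_i| = |13 - 3| + |19 - 16| + |16 - (-11)| + |5 - 14| + |3 - (-12)| + |10 - 8| = 10 + 3 + 27 + 9 + 15 + 2 = 66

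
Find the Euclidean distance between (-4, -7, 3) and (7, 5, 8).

√(Σ(x_i - y_i)²) = √((-4 - 7)² + (-7 - 5)² + (3 - 8)²)
= √((-11)² + (-12)² + (-5)²) = √(121 + 144 + 25) = √290 ≈ 17.0294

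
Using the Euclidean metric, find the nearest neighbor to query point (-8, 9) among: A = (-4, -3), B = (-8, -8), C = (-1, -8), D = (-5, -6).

Distances: d(A) ≈ 12.6491, d(B) = 17, d(C) ≈ 18.3848, d(D) ≈ 15.2971. Nearest: A = (-4, -3) with distance 12.6491.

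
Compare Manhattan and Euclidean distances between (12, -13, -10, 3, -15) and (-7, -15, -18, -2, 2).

L1 = |12 - (-7)| + |-13 - (-15)| + |-10 - (-18)| + |3 - (-2)| + |-15 - 2| = 19 + 2 + 8 + 5 + 17 = 51
L2 = √(19² + 2² + 8² + 5² + 17²) = √743 ≈ 27.258
L1 ≥ L2 always (equality iff movement is along one axis); L1 > L2 here.
Ratio L1/L2 = 51/√743 ≈ 1.871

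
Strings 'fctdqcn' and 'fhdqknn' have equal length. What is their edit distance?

Let D[i][j] be the edit distance between the first i characters of 'fctdqcn' and the first j characters of 'fhdqknn', with D[i][0] = i, D[0][j] = j, and D[i][j] = D[i-1][j-1] if the characters match, else 1 + min(D[i-1][j], D[i][j-1], D[i-1][j-1]). Filling the table (rows: prefixes of 'fctdqcn', columns: prefixes of 'fhdqknn'):
     ε  f  h  d  q  k  n  n
  ε  0  1  2  3  4  5  6  7
  f  1  0  1  2  3  4  5  6
  c  2  1  1  2  3  4  5  6
  t  3  2  2  2  3  4  5  6
  d  4  3  3  2  3  4  5  6
  q  5  4  4  3  2  3  4  5
  c  6  5  5  4  3  3  4  5
  n  7  6  6  5  4  4  3  4
The bottom-right entry gives D[7][7] = 4, so no sequence of fewer than 4 edits works. Backtracking through the table gives one optimal edit sequence (4 edits):
  fctdqcn → ftdqcn (del c @2)
  ftdqcn → fhdqcn (sub t→h @2)
  fhdqcn → fhdqkcn (ins k @5)
  fhdqkcn → fhdqknn (sub c→n @6)
Edit distance = 4.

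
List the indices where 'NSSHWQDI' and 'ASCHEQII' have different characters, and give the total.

Differing positions: 1, 3, 5, 7. Hamming distance = 4.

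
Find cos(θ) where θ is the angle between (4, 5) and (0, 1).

With u = (4, 5), v = (0, 1):
u·v = 4·0 + 5·1 = 0 + 5 = 5.
|u| = √(4² + 5²) = √41, |v| = √(0² + 1²) = √1, so |u||v| = √(41·1) = √41.
cos θ = (u·v)/(|u||v|) = 5/√41 ≈ 0.7809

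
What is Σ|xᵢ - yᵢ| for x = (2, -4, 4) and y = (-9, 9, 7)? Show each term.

Σ|x_i - y_i| = |2 - (-9)| + |-4 - 9| + |4 - 7| = 11 + 13 + 3 = 27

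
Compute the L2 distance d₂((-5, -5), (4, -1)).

√(Σ(x_i - y_i)²) = √((-5 - 4)² + (-5 - (-1))²)
= √((-9)² + (-4)²) = √(81 + 16) = √97 ≈ 9.8489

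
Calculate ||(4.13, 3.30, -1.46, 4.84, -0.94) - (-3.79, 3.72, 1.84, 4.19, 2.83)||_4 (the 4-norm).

(Σ|x_i - y_i|^4)^(1/4) = (|4.13 - (-3.79)|^4 + |3.3 - 3.72|^4 + |-1.46 - 1.84|^4 + |4.84 - 4.19|^4 + |-0.94 - 2.83|^4)^(1/4)
= (7.92^4 + 0.42^4 + 3.3^4 + 0.65^4 + 3.77^4)^(1/4) ≈ (3934.6013 + 0.0311 + 118.5921 + 0.1785 + 202.0065)^(1/4) = (4255.4095)^(1/4) ≈ 8.0767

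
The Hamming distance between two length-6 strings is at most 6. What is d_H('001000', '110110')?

Differing positions: 1, 2, 3, 4, 5. Hamming distance = 5. The maximum possible Hamming distance for length-6 strings is 6, so d_H/6 = 5/6 ≈ 0.8333.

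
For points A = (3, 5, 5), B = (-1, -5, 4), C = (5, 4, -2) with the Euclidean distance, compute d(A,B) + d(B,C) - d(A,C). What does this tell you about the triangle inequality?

d(A,B) = √(4² + 10² + 1²) = √117 ≈ 10.8167, d(B,C) = √(6² + 9² + 6²) = √153 ≈ 12.3693, d(A,C) = √(2² + 1² + 7²) = √54 ≈ 7.3485.
d(A,B) + d(B,C) - d(A,C) = 10.8167 + 12.3693 - 7.3485 = 23.186 - 7.3485 = 15.8375 (to 4 decimal places). This is ≥ 0, so the triangle inequality holds for these points.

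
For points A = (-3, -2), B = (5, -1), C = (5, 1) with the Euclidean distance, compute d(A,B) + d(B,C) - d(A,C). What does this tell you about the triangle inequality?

d(A,B) = √(8² + 1²) = √65 ≈ 8.0623, d(B,C) = √(0² + 2²) = √4 = 2, d(A,C) = √(8² + 3²) = √73 ≈ 8.544.
d(A,B) + d(B,C) - d(A,C) = 8.0623 + 2 - 8.544 = 10.0623 - 8.544 = 1.5183 (to 4 decimal places). This is ≥ 0, so the triangle inequality holds for these points.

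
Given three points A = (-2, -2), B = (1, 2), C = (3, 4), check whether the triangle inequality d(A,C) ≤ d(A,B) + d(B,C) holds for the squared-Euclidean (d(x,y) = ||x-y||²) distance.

d(A,B) = 3² + 4² = 25, d(B,C) = 2² + 2² = 8, d(A,C) = 5² + 6² = 61.
d(A,C) = 61 > 25 + 8 = 33. Triangle inequality is VIOLATED. (Squared-Euclidean is not a metric — this is a counterexample.)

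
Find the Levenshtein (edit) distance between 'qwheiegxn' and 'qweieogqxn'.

Let D[i][j] be the edit distance between the first i characters of 'qwheiegxn' and the first j characters of 'qweieogqxn', with D[i][0] = i, D[0][j] = j, and D[i][j] = D[i-1][j-1] if the characters match, else 1 + min(D[i-1][j], D[i][j-1], D[i-1][j-1]). Filling the table (rows: prefixes of 'qwheiegxn', columns: prefixes of 'qweieogqxn'):
     ε  q  w  e  i  e  o  g  q  x  n
  ε  0  1  2  3  4  5  6  7  8  9 10
  q  1  0  1  2  3  4  5  6  7  8  9
  w  2  1  0  1  2  3  4  5  6  7  8
  h  3  2  1  1  2  3  4  5  6  7  8
  e  4  3  2  1  2  2  3  4  5  6  7
  i  5  4  3  2  1  2  3  4  5  6  7
  e  6  5  4  3  2  1  2  3  4  5  6
  g  7  6  5  4  3  2  2  2  3  4  5
  x  8  7  6  5  4  3  3  3  3  3  4
  n  9  8  7  6  5  4  4  4  4  4  3
The bottom-right entry gives D[9][10] = 3, so no sequence of fewer than 3 edits works. Backtracking through the table gives one optimal edit sequence (3 edits):
  qwheiegxn → qweiegxn (del h @3)
  qweiegxn → qweieogxn (ins o @6)
  qweieogxn → qweieogqxn (ins q @8)
Edit distance = 3.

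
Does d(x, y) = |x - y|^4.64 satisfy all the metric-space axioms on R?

No. d(x,y) = |x-y|^4.64 fails the triangle inequality since p = 4.64 > 1. Counterexample: x = 0, y = 4, z = 9. d(x,z) = |0 - 9|^4.64 = 9^4.64 ≈ 26772.2729, but d(x,y) + d(y,z) = 4^4.64 + 5^4.64 ≈ 621.6678 + 1750.7366 = 2372.4044. Since 26772.2729 > 2372.4044, the triangle inequality is violated.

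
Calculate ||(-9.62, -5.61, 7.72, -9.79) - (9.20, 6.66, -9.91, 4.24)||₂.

√(Σ(x_i - y_i)²) = √((-9.62 - 9.2)² + (-5.61 - 6.66)² + (7.72 - (-9.91))² + (-9.79 - 4.24)²)
= √((-18.82)² + (-12.27)² + 17.63² + (-14.03)²) = √(354.1924 + 150.5529 + 310.8169 + 196.8409) = √1012.4031 ≈ 31.8183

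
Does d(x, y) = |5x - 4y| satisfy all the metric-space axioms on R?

No. d fails symmetry: d(7, 5) = |5·7 - 4·5| = |15| = 15, but d(5, 7) = |5·5 - 4·7| = |-3| = 3. Since 15 ≠ 3, d(x,y) ≠ d(y,x) in general.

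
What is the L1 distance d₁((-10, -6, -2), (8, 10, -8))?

Σ|x_i - y_i| = |-10 - 8| + |-6 - 10| + |-2 - (-8)| = 18 + 16 + 6 = 40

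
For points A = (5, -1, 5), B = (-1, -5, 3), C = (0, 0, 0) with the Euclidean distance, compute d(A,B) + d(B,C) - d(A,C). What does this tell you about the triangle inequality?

d(A,B) = √(6² + 4² + 2²) = √56 ≈ 7.4833, d(B,C) = √(1² + 5² + 3²) = √35 ≈ 5.9161, d(A,C) = √(5² + 1² + 5²) = √51 ≈ 7.1414.
d(A,B) + d(B,C) - d(A,C) = 7.4833 + 5.9161 - 7.1414 = 13.3994 - 7.1414 = 6.258 (to 4 decimal places). This is ≥ 0, so the triangle inequality holds for these points.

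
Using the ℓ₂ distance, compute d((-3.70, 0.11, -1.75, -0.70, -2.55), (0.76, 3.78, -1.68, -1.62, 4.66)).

(Σ|x_i - y_i|^2)^(1/2) = (|-3.7 - 0.76|^2 + |0.11 - 3.78|^2 + |-1.75 - (-1.68)|^2 + |-0.7 - (-1.62)|^2 + |-2.55 - 4.66|^2)^(1/2)
= (4.46^2 + 3.67^2 + 0.07^2 + 0.92^2 + 7.21^2)^(1/2) = (19.8916 + 13.4689 + 0.0049 + 0.8464 + 51.9841)^(1/2) = (86.1959)^(1/2) ≈ 9.2842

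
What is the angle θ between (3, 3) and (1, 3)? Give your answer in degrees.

With u = (3, 3), v = (1, 3):
u·v = 3·1 + 3·3 = 3 + 9 = 12.
|u| = √(3² + 3²) = √18, |v| = √(1² + 3²) = √10, so |u||v| = √(18·10) = √180.
cos θ = (u·v)/(|u||v|) = 12/√180 ≈ 0.894427
θ = arccos(0.894427) ≈ 26.57°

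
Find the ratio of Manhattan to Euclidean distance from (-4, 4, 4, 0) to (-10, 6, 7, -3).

L1 = |-4 - (-10)| + |4 - 6| + |4 - 7| + |0 - (-3)| = 6 + 2 + 3 + 3 = 14
L2 = √(6² + 2² + 3² + 3²) = √58 ≈ 7.6158
L1 ≥ L2 always (equality iff movement is along one axis); L1 > L2 here.
Ratio L1/L2 = 14/√58 ≈ 1.8383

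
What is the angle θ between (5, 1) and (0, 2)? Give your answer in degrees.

With u = (5, 1), v = (0, 2):
u·v = 5·0 + 1·2 = 0 + 2 = 2.
|u| = √(5² + 1²) = √26, |v| = √(0² + 2²) = √4, so |u||v| = √(26·4) = √104.
cos θ = (u·v)/(|u||v|) = 2/√104 ≈ 0.196116
θ = arccos(0.196116) ≈ 78.69°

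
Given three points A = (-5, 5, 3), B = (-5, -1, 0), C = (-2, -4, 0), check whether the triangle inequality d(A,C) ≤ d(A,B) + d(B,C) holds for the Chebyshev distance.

d(A,B) = max(0, 6, 3) = 6, d(B,C) = max(3, 3, 0) = 3, d(A,C) = max(3, 9, 3) = 9.
d(A,C) = 9 ≤ 6 + 3 = 9. Triangle inequality is satisfied.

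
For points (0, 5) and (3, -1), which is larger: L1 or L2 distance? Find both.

L1 = |0 - 3| + |5 - (-1)| = 3 + 6 = 9
L2 = √(3² + 6²) = √45 ≈ 6.7082
L1 ≥ L2 always (equality iff movement is along one axis); L1 > L2 here.
Ratio L1/L2 = 9/√45 ≈ 1.3416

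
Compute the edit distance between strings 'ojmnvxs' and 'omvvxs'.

Let D[i][j] be the edit distance between the first i characters of 'ojmnvxs' and the first j characters of 'omvvxs', with D[i][0] = i, D[0][j] = j, and D[i][j] = D[i-1][j-1] if the characters match, else 1 + min(D[i-1][j], D[i][j-1], D[i-1][j-1]). Filling the table (rows: prefixes of 'ojmnvxs', columns: prefixes of 'omvvxs'):
     ε  o  m  v  v  x  s
  ε  0  1  2  3  4  5  6
  o  1  0  1  2  3  4  5
  j  2  1  1  2  3  4  5
  m  3  2  1  2  3  4  5
  n  4  3  2  2  3  4  5
  v  5  4  3  2  2  3  4
  x  6  5  4  3  3  2  3
  s  7  6  5  4  4  3  2
The bottom-right entry gives D[7][6] = 2, so no sequence of fewer than 2 edits works. Backtracking through the table gives one optimal edit sequence (2 edits):
  ojmnvxs → omnvxs (del j @2)
  omnvxs → omvvxs (sub n→v @3)
Edit distance = 2.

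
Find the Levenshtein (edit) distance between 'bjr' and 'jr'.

Let D[i][j] be the edit distance between the first i characters of 'bjr' and the first j characters of 'jr', with D[i][0] = i, D[0][j] = j, and D[i][j] = D[i-1][j-1] if the characters match, else 1 + min(D[i-1][j], D[i][j-1], D[i-1][j-1]). Filling the table (rows: prefixes of 'bjr', columns: prefixes of 'jr'):
     ε  j  r
  ε  0  1  2
  b  1  1  2
  j  2  1  2
  r  3  2  1
The bottom-right entry gives D[3][2] = 1, so no sequence of fewer than 1 edit works. Backtracking through the table gives one optimal edit sequence (1 edit):
  bjr → jr (del b @1)
Edit distance = 1.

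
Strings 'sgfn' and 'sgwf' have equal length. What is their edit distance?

Let D[i][j] be the edit distance between the first i characters of 'sgfn' and the first j characters of 'sgwf', with D[i][0] = i, D[0][j] = j, and D[i][j] = D[i-1][j-1] if the characters match, else 1 + min(D[i-1][j], D[i][j-1], D[i-1][j-1]). Filling the table (rows: prefixes of 'sgfn', columns: prefixes of 'sgwf'):
     ε  s  g  w  f
  ε  0  1  2  3  4
  s  1  0  1  2  3
  g  2  1  0  1  2
  f  3  2  1  1  1
  n  4  3  2  2  2
The bottom-right entry gives D[4][4] = 2, so no sequence of fewer than 2 edits works. Backtracking through the table gives one optimal edit sequence (2 edits):
  sgfn → sgwn (sub f→w @3)
  sgwn → sgwf (sub n→f @4)
Edit distance = 2.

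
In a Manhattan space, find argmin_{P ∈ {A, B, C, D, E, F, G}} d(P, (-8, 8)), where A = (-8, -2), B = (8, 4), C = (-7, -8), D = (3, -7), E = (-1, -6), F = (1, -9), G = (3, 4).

Distances: d(A) = 10, d(B) = 20, d(C) = 17, d(D) = 26, d(E) = 21, d(F) = 26, d(G) = 15. Nearest: A = (-8, -2) with distance 10.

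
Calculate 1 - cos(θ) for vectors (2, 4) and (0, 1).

With u = (2, 4), v = (0, 1):
u·v = 2·0 + 4·1 = 0 + 4 = 4.
|u| = √(2² + 4²) = √20, |v| = √(0² + 1²) = √1, so |u||v| = √(20·1) = √20.
cos θ = (u·v)/(|u||v|) = 4/√20 ≈ 0.8944
Cosine distance = 1 - cos θ ≈ 1 - 0.8944 = 0.1056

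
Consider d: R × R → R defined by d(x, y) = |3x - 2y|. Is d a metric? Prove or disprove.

No. d fails symmetry: d(7, 5) = |3·7 - 2·5| = |11| = 11, but d(5, 7) = |3·5 - 2·7| = |1| = 1. Since 11 ≠ 1, d(x,y) ≠ d(y,x) in general.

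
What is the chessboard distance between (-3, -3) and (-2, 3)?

max(|x_i - y_i|) = max(|-3 - (-2)|, |-3 - 3|) = max(1, 6) = 6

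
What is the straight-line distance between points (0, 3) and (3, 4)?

√(Σ(x_i - y_i)²) = √((0 - 3)² + (3 - 4)²)
= √((-3)² + (-1)²) = √(9 + 1) = √10 ≈ 3.1623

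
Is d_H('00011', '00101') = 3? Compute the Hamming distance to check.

Differing positions: 3, 4. Hamming distance = 2, so the claim that d_H = 3 is false.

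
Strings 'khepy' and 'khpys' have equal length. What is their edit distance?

Let D[i][j] be the edit distance between the first i characters of 'khepy' and the first j characters of 'khpys', with D[i][0] = i, D[0][j] = j, and D[i][j] = D[i-1][j-1] if the characters match, else 1 + min(D[i-1][j], D[i][j-1], D[i-1][j-1]). Filling the table (rows: prefixes of 'khepy', columns: prefixes of 'khpys'):
     ε  k  h  p  y  s
  ε  0  1  2  3  4  5
  k  1  0  1  2  3  4
  h  2  1  0  1  2  3
  e  3  2  1  1  2  3
  p  4  3  2  1  2  3
  y  5  4  3  2  1  2
The bottom-right entry gives D[5][5] = 2, so no sequence of fewer than 2 edits works. Backtracking through the table gives one optimal edit sequence (2 edits):
  khepy → khpy (del e @3)
  khpy → khpys (ins s @5)
Edit distance = 2.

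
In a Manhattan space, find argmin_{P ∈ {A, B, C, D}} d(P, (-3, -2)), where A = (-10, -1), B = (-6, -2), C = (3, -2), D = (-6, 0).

Distances: d(A) = 8, d(B) = 3, d(C) = 6, d(D) = 5. Nearest: B = (-6, -2) with distance 3.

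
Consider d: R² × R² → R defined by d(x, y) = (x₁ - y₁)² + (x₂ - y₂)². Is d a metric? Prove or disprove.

No. The squared Euclidean distance fails the triangle inequality. Counterexample: x = (0, 0), y = (1, 5), z = (2, 10). d(x,z) = 2² + 10² = 104, but d(x,y) + d(y,z) = (1² + 5²) + (1² + 5²) = 26 + 26 = 52. Since 104 > 52, the triangle inequality is violated. (Note: √d, the ordinary Euclidean distance, IS a metric.)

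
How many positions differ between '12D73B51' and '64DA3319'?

Differing positions: 1, 2, 4, 6, 7, 8. Hamming distance = 6.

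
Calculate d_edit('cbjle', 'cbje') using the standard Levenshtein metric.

Let D[i][j] be the edit distance between the first i characters of 'cbjle' and the first j characters of 'cbje', with D[i][0] = i, D[0][j] = j, and D[i][j] = D[i-1][j-1] if the characters match, else 1 + min(D[i-1][j], D[i][j-1], D[i-1][j-1]). Filling the table (rows: prefixes of 'cbjle', columns: prefixes of 'cbje'):
     ε  c  b  j  e
  ε  0  1  2  3  4
  c  1  0  1  2  3
  b  2  1  0  1  2
  j  3  2  1  0  1
  l  4  3  2  1  1
  e  5  4  3  2  1
The bottom-right entry gives D[5][4] = 1, so no sequence of fewer than 1 edit works. Backtracking through the table gives one optimal edit sequence (1 edit):
  cbjle → cbje (del l @4)
Edit distance = 1.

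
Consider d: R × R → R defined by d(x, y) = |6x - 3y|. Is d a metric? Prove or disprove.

No. d fails symmetry: d(6, 3) = |6·6 - 3·3| = |27| = 27, but d(3, 6) = |6·3 - 3·6| = |0| = 0. Since 27 ≠ 0, d(x,y) ≠ d(y,x) in general.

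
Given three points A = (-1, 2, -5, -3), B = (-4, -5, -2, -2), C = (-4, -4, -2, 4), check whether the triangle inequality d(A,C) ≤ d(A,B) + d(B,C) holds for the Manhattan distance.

d(A,B) = 3 + 7 + 3 + 1 = 14, d(B,C) = 0 + 1 + 0 + 6 = 7, d(A,C) = 3 + 6 + 3 + 7 = 19.
d(A,C) = 19 ≤ 14 + 7 = 21. Triangle inequality is satisfied.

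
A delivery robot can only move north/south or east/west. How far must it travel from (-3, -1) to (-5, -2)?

Σ|x_i - y_i| = |-3 - (-5)| + |-1 - (-2)| = 2 + 1 = 3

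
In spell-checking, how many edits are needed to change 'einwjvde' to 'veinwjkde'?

Let D[i][j] be the edit distance between the first i characters of 'einwjvde' and the first j characters of 'veinwjkde', with D[i][0] = i, D[0][j] = j, and D[i][j] = D[i-1][j-1] if the characters match, else 1 + min(D[i-1][j], D[i][j-1], D[i-1][j-1]). Filling the table (rows: prefixes of 'einwjvde', columns: prefixes of 'veinwjkde'):
     ε  v  e  i  n  w  j  k  d  e
  ε  0  1  2  3  4  5  6  7  8  9
  e  1  1  1  2  3  4  5  6  7  8
  i  2  2  2  1  2  3  4  5  6  7
  n  3  3  3  2  1  2  3  4  5  6
  w  4  4  4  3  2  1  2  3  4  5
  j  5  5  5  4  3  2  1  2  3  4
  v  6  5  6  5  4  3  2  2  3  4
  d  7  6  6  6  5  4  3  3  2  3
  e  8  7  6  7  6  5  4  4  3  2
The bottom-right entry gives D[8][9] = 2, so no sequence of fewer than 2 edits works. Backtracking through the table gives one optimal edit sequence (2 edits):
  einwjvde → veinwjvde (ins v @1)
  veinwjvde → veinwjkde (sub v→k @7)
Edit distance = 2.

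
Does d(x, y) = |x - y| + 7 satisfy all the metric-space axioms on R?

No. d fails identity of indiscernibles (specifically d(x,x) = 0): d(6, 6) = |6 - 6| + 7 = 0 + 7 = 7 ≠ 0.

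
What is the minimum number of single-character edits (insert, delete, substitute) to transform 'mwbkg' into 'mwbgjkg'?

Let D[i][j] be the edit distance between the first i characters of 'mwbkg' and the first j characters of 'mwbgjkg', with D[i][0] = i, D[0][j] = j, and D[i][j] = D[i-1][j-1] if the characters match, else 1 + min(D[i-1][j], D[i][j-1], D[i-1][j-1]). Filling the table (rows: prefixes of 'mwbkg', columns: prefixes of 'mwbgjkg'):
     ε  m  w  b  g  j  k  g
  ε  0  1  2  3  4  5  6  7
  m  1  0  1  2  3  4  5  6
  w  2  1  0  1  2  3  4  5
  b  3  2  1  0  1  2  3  4
  k  4  3  2  1  1  2  2  3
  g  5  4  3  2  1  2  3  2
The bottom-right entry gives D[5][7] = 2, so no sequence of fewer than 2 edits works. Backtracking through the table gives one optimal edit sequence (2 edits):
  mwbkg → mwbgkg (ins g @4)
  mwbgkg → mwbgjkg (ins j @5)
Edit distance = 2.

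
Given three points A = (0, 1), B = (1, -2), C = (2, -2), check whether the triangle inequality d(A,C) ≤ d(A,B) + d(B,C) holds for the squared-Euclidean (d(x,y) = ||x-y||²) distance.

d(A,B) = 1² + 3² = 10, d(B,C) = 1² + 0² = 1, d(A,C) = 2² + 3² = 13.
d(A,C) = 13 > 10 + 1 = 11. Triangle inequality is VIOLATED. (Squared-Euclidean is not a metric — this is a counterexample.)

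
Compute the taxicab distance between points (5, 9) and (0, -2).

Σ|x_i - y_i| = |5 - 0| + |9 - (-2)| = 5 + 11 = 16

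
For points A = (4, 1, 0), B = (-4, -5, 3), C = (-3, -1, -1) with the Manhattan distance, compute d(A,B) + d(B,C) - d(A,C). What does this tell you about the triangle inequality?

d(A,B) = 8 + 6 + 3 = 17, d(B,C) = 1 + 4 + 4 = 9, d(A,C) = 7 + 2 + 1 = 10.
d(A,B) + d(B,C) - d(A,C) = 17 + 9 - 10 = 26 - 10 = 16. This is ≥ 0, so the triangle inequality holds for these points.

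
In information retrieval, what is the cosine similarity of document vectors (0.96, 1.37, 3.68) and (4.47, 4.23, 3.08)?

With u = (0.96, 1.37, 3.68), v = (4.47, 4.23, 3.08):
u·v = 0.96·4.47 + 1.37·4.23 + 3.68·3.08 = 4.2912 + 5.7951 + 11.3344 = 21.4207.
|u| = √(0.96² + 1.37² + 3.68²) = √(0.9216 + 1.8769 + 13.5424) = √16.3409, |v| = √(4.47² + 4.23² + 3.08²) = √(19.9809 + 17.8929 + 9.4864) = √47.3602.
cos θ = (u·v)/(|u||v|) = 21.4207/(√16.3409·√47.3602) ≈ 0.77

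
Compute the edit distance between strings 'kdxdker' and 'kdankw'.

Let D[i][j] be the edit distance between the first i characters of 'kdxdker' and the first j characters of 'kdankw', with D[i][0] = i, D[0][j] = j, and D[i][j] = D[i-1][j-1] if the characters match, else 1 + min(D[i-1][j], D[i][j-1], D[i-1][j-1]). Filling the table (rows: prefixes of 'kdxdker', columns: prefixes of 'kdankw'):
     ε  k  d  a  n  k  w
  ε  0  1  2  3  4  5  6
  k  1  0  1  2  3  4  5
  d  2  1  0  1  2  3  4
  x  3  2  1  1  2  3  4
  d  4  3  2  2  2  3  4
  k  5  4  3  3  3  2  3
  e  6  5  4  4  4  3  3
  r  7  6  5  5  5  4  4
The bottom-right entry gives D[7][6] = 4, so no sequence of fewer than 4 edits works. Backtracking through the table gives one optimal edit sequence (4 edits):
  kdxdker → kdadker (sub x→a @3)
  kdadker → kdanker (sub d→n @4)
  kdanker → kdankr (del e @6)
  kdankr → kdankw (sub r→w @6)
Edit distance = 4.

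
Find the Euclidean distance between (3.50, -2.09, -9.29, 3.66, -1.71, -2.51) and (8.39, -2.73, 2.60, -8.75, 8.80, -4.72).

√(Σ(x_i - y_i)²) = √((3.5 - 8.39)² + (-2.09 - (-2.73))² + (-9.29 - 2.6)² + (3.66 - (-8.75))² + (-1.71 - 8.8)² + (-2.51 - (-4.72))²)
= √((-4.89)² + 0.64² + (-11.89)² + 12.41² + (-10.51)² + 2.21²) = √(23.9121 + 0.4096 + 141.3721 + 154.0081 + 110.4601 + 4.8841) = √435.0461 ≈ 20.8578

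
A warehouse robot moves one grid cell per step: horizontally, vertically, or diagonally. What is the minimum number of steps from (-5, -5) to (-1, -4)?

max(|x_i - y_i|) = max(|-5 - (-1)|, |-5 - (-4)|) = max(4, 1) = 4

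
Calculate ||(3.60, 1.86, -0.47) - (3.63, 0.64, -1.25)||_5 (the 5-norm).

(Σ|x_i - y_i|^5)^(1/5) = (|3.6 - 3.63|^5 + |1.86 - 0.64|^5 + |-0.47 - (-1.25)|^5)^(1/5)
= (0.03^5 + 1.22^5 + 0.78^5)^(1/5) ≈ (0 + 2.7027 + 0.2887)^(1/5) = (2.9914)^(1/5) ≈ 1.245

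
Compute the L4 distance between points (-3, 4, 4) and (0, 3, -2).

(Σ|x_i - y_i|^4)^(1/4) = (|-3 - 0|^4 + |4 - 3|^4 + |4 - (-2)|^4)^(1/4)
= (3^4 + 1^4 + 6^4)^(1/4) = (81 + 1 + 1296)^(1/4) = (1378)^(1/4) ≈ 6.0927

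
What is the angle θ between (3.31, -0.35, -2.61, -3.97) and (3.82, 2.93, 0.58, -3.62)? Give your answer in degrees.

With u = (3.31, -0.35, -2.61, -3.97), v = (3.82, 2.93, 0.58, -3.62):
u·v = 3.31·3.82 + (-0.35)·2.93 + (-2.61)·0.58 + (-3.97)·(-3.62) = 12.6442 + (-1.0255) + (-1.5138) + 14.3714 = 24.4763.
|u| = √(3.31² + (-0.35)² + (-2.61)² + (-3.97)²) = √(10.9561 + 0.1225 + 6.8121 + 15.7609) = √33.6516, |v| = √(3.82² + 2.93² + 0.58² + (-3.62)²) = √(14.5924 + 8.5849 + 0.3364 + 13.1044) = √36.6181.
cos θ = (u·v)/(|u||v|) = 24.4763/(√33.6516·√36.6181) ≈ 0.69726
θ = arccos(0.69726) ≈ 45.79°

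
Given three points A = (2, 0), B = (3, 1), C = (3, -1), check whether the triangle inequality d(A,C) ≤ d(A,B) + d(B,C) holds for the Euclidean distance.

d(A,B) = √(1² + 1²) = √2 ≈ 1.4142, d(B,C) = √(0² + 2²) = √4 = 2, d(A,C) = √(1² + 1²) = √2 ≈ 1.4142.
d(A,C) ≈ 1.4142 ≤ 1.4142 + 2 = 3.4142. Triangle inequality is satisfied.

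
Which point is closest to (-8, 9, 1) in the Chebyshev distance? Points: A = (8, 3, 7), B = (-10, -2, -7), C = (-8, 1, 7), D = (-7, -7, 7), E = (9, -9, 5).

Distances: d(A) = 16, d(B) = 11, d(C) = 8, d(D) = 16, d(E) = 18. Nearest: C = (-8, 1, 7) with distance 8.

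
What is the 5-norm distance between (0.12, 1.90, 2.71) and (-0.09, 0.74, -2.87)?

(Σ|x_i - y_i|^5)^(1/5) = (|0.12 - (-0.09)|^5 + |1.9 - 0.74|^5 + |2.71 - (-2.87)|^5)^(1/5)
= (0.21^5 + 1.16^5 + 5.58^5)^(1/5) ≈ (0.0004 + 2.1003 + 5409.6728)^(1/5) = (5411.7735)^(1/5) ≈ 5.5804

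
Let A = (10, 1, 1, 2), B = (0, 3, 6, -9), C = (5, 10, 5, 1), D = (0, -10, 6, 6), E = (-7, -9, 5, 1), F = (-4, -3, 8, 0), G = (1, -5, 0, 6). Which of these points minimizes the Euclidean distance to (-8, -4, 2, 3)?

Distances: d(A) ≈ 18.735, d(B) ≈ 16.5227, d(C) ≈ 19.4422, d(D) ≈ 11.1803, d(E) ≈ 6.245, d(F) ≈ 7.874, d(G) ≈ 9.7468. Nearest: E = (-7, -9, 5, 1) with distance 6.245.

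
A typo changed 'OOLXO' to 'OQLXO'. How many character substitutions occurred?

Differing positions: 2. Hamming distance = 1.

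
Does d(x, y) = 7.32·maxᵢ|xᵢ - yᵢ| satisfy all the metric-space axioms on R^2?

Yes. The L∞ (Chebyshev) norm induces a metric on R^2, and multiplying a metric by a positive constant 7.32 > 0 preserves all four axioms: non-negativity (7.32·||x-y|| ≥ 0), identity (7.32·||x-y|| = 0 ⟺ ||x-y|| = 0 ⟺ x = y), symmetry (||x-y|| = ||y-x||), and the triangle inequality (7.32·||x-z|| ≤ 7.32·||x-y|| + 7.32·||y-z||). So d is a metric.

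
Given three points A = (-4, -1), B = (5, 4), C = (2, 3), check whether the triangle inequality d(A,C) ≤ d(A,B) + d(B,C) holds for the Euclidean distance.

d(A,B) = √(9² + 5²) = √106 ≈ 10.2956, d(B,C) = √(3² + 1²) = √10 ≈ 3.1623, d(A,C) = √(6² + 4²) = √52 ≈ 7.2111.
d(A,C) ≈ 7.2111 ≤ 10.2956 + 3.1623 = 13.4579. Triangle inequality is satisfied.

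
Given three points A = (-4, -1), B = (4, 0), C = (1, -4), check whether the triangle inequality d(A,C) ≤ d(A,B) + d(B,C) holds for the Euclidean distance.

d(A,B) = √(8² + 1²) = √65 ≈ 8.0623, d(B,C) = √(3² + 4²) = √25 = 5, d(A,C) = √(5² + 3²) = √34 ≈ 5.831.
d(A,C) ≈ 5.831 ≤ 8.0623 + 5 = 13.0623. Triangle inequality is satisfied.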